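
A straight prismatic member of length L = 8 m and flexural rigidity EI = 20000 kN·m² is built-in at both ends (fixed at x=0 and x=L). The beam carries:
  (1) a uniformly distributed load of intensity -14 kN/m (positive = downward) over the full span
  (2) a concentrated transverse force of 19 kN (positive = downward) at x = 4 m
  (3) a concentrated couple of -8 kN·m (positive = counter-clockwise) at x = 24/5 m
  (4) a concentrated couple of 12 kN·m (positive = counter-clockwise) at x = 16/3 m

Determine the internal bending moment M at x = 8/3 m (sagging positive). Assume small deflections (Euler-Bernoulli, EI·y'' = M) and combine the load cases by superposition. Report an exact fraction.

Load 1 — uniform load w=-14 kN/m over full span:
  M_1 = wLx/2 - wL²/12 - wx²/2 = (-14)·8·(8/3)/2 - (-14)·8²/12 - (-14)·(8/3)²/2 = -224/9 kN·m
Load 2 — point force P=19 kN at a=4 m (b=L-a=4):
  M_2 = Pb²(3a+b)x/L³ - Pab²/L²  [x≤a] = 19·4²·(3·4+4)·(8/3)/8³ - 19·4·4²/8² = 19/3 kN·m
Load 3 — applied couple M₀=-8 kN·m at a=24/5 m (b=L-a=16/5):
  M_3 = R_Ax - M_A  [x≤a] with R_A=-36/25, M_A=-64/25 = (-36/25)·(8/3) - (-64/25) = -32/25 kN·m
Load 4 — applied couple M₀=12 kN·m at a=16/3 m (b=L-a=8/3):
  M_4 = R_Ax - M_A  [x≤a] with R_A=2, M_A=4 = 2·(8/3) - 4 = 4/3 kN·m
Superposition: M = Σ M_i = -4163/225 kN·m ≈ -18.502222 kN·m

M(8/3) = -4163/225 kN·m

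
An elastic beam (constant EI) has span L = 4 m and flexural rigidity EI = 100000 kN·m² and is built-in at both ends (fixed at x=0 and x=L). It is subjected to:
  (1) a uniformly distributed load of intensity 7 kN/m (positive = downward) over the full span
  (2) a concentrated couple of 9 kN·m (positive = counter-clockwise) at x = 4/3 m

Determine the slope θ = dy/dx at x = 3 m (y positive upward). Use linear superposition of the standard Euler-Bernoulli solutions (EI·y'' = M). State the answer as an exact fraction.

Load 1 — uniform load w=7 kN/m over full span:
  θ_1 = -wx(L-x)(L-2x)/(12EI) = -7·3·(4-3)·(4-2·3)/(12·100000) = 7/200000 rad
Load 2 — applied couple M₀=9 kN·m at a=4/3 m (b=L-a=8/3):
  θ_2 = (R_Ax²/2 - M_Ax - M₀(x-a))/EI  [x>a] with R_A=3, M_A=0 = (3·3²/2 - 0·3 - 9·(3-(4/3)))/100000 = -3/200000 rad
Superposition: θ = Σ θ_i = 1/50000 rad ≈ 0.000020 rad

θ(3) = 1/50000 rad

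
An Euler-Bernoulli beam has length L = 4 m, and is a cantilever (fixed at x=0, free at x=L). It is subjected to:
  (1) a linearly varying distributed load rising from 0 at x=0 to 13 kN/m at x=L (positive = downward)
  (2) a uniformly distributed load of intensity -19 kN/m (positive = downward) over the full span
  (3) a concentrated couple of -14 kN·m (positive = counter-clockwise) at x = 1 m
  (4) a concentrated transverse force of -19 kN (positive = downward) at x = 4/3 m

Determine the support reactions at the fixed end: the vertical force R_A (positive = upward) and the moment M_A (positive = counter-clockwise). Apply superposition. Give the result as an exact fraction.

R_A = -69 kN, M_A = -94 kN·m

Load 1 — triangular load w₀=13 kN/m (0→w₀ over full span):
  R_A = w₀L/2 = 13·4/2 = 26 kN
  M_A = w₀L²/3 = 13·4²/3 = 208/3 kN·m
Load 2 — uniform load w=-19 kN/m over full span:
  R_A = wL = (-19)·4 = -76 kN
  M_A = wL²/2 = (-19)·4²/2 = -152 kN·m
Load 3 — applied couple M₀=-14 kN·m at a=1 m (b=L-a=3):
  R_A = 0 kN
  M_A = -M₀ = -(-14) = 14 kN·m
Load 4 — point force P=-19 kN at a=4/3 m (b=L-a=8/3):
  R_A = P = (-19) = -19 kN
  M_A = Pa = (-19)·(4/3) = -76/3 kN·m
Superposition: R_A = -69 kN, M_A = -94 kN·m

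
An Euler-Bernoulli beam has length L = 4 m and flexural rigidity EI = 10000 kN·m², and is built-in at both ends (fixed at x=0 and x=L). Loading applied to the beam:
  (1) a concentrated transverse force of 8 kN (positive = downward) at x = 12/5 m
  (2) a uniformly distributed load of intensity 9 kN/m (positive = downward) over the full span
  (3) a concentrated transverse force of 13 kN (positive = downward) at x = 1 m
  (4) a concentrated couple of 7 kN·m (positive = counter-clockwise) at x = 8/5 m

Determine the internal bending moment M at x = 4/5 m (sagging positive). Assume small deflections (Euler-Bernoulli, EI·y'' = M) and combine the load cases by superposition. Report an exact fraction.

Load 1 — point force P=8 kN at a=12/5 m (b=L-a=8/5):
  M_1 = Pb²(3a+b)x/L³ - Pab²/L²  [x≤a] = 8·(8/5)²·(3·(12/5)+(8/5))·(4/5)/4³ - 8·(12/5)·(8/5)²/4² = -512/625 kN·m
Load 2 — uniform load w=9 kN/m over full span:
  M_2 = wLx/2 - wL²/12 - wx²/2 = 9·4·(4/5)/2 - 9·4²/12 - 9·(4/5)²/2 = -12/25 kN·m
Load 3 — point force P=13 kN at a=1 m (b=L-a=3):
  M_3 = Pb²(3a+b)x/L³ - Pab²/L²  [x≤a] = 13·3²·(3·1+3)·(4/5)/4³ - 13·1·3²/4² = 117/80 kN·m
Load 4 — applied couple M₀=7 kN·m at a=8/5 m (b=L-a=12/5):
  M_4 = R_Ax - M_A  [x≤a] with R_A=63/25, M_A=21/25 = (63/25)·(4/5) - (21/25) = 147/125 kN·m
Superposition: M = Σ M_i = 13393/10000 kN·m ≈ 1.339300 kN·m

M(4/5) = 13393/10000 kN·m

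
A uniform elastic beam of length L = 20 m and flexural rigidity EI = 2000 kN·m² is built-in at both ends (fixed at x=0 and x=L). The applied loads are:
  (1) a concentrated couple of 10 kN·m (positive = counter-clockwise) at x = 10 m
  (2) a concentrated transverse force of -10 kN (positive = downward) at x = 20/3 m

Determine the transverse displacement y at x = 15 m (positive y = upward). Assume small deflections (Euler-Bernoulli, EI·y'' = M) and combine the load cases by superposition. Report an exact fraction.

Load 1 — applied couple M₀=10 kN·m at a=10 m (b=L-a=10):
  y_1 = (R_Ax³/6 - M_Ax²/2 - M₀(x-a)²/2)/EI  [x>a] with R_A=3/4, M_A=5/2 = ((3/4)·15³/6 - (5/2)·15²/2 - 10·(15-10)²/2)/2000 = 1/128 m
Load 2 — point force P=-10 kN at a=20/3 m (b=L-a=40/3):
  y_2 = -Pa²(L-x)²(3bL-(3b+a)(L-x))/(6L³EI)  [x>a] = -(-10)·(20/3)²·(20-15)²·(3·(40/3)·20-(3·(40/3)+(20/3))·(20-15))/(6·20³·2000) = 85/1296 m
Superposition: y = Σ y_i = 761/10368 m ≈ 0.073399 m

y(15) = 761/10368 m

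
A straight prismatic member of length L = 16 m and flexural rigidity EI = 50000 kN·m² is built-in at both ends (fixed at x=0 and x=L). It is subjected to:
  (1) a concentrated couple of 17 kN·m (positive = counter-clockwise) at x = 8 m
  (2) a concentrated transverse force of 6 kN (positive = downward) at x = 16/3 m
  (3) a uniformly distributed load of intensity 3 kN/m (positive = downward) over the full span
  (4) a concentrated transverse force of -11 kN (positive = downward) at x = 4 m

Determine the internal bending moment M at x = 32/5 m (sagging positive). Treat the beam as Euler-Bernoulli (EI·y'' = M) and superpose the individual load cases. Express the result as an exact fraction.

M(32/5) = 15157/450 kN·m

Load 1 — applied couple M₀=17 kN·m at a=8 m (b=L-a=8):
  M_1 = R_Ax - M_A  [x≤a] with R_A=51/32, M_A=17/4 = (51/32)·(32/5) - (17/4) = 119/20 kN·m
Load 2 — point force P=6 kN at a=16/3 m (b=L-a=32/3):
  M_2 = Pa²(a+3b)(L-x)/L³ - Pa²b/L²  [x>a] = 6·(16/3)²·((16/3)+3·(32/3))·(16-(32/5))/16³ - 6·(16/3)²·(32/3)/16² = 352/45 kN·m
Load 3 — uniform load w=3 kN/m over full span:
  M_3 = wLx/2 - wL²/12 - wx²/2 = 3·16·(32/5)/2 - 3·16²/12 - 3·(32/5)²/2 = 704/25 kN·m
Load 4 — point force P=-11 kN at a=4 m (b=L-a=12):
  M_4 = Pa²(a+3b)(L-x)/L³ - Pa²b/L²  [x>a] = (-11)·4²·(4+3·12)·(16-(32/5))/16³ - (-11)·4²·12/16² = -33/4 kN·m
Superposition: M = Σ M_i = 15157/450 kN·m ≈ 33.682222 kN·m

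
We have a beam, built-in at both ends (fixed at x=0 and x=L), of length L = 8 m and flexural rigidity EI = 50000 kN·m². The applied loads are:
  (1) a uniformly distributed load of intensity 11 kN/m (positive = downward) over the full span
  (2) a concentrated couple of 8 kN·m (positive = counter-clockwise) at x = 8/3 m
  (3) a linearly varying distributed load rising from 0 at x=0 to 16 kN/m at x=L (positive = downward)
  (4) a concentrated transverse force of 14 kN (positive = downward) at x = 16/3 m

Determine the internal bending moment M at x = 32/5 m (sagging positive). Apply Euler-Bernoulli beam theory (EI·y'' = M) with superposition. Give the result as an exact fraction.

M(32/5) = -56/125 kN·m

Load 1 — uniform load w=11 kN/m over full span:
  M_1 = wLx/2 - wL²/12 - wx²/2 = 11·8·(32/5)/2 - 11·8²/12 - 11·(32/5)²/2 = -176/75 kN·m
Load 2 — applied couple M₀=8 kN·m at a=8/3 m (b=L-a=16/3):
  M_2 = R_Ax - M_A - M₀  [x>a] with R_A=4/3, M_A=0 = (4/3)·(32/5) - 0 - 8 = 8/15 kN·m
Load 3 — triangular load w₀=16 kN/m (0→w₀ over full span):
  M_3 = 3w₀Lx/20 - w₀L²/30 - w₀x³/(6L) = 3·16·8·(32/5)/20 - 16·8²/30 - 16·(32/5)³/(6·8) = 512/375 kN·m
Load 4 — point force P=14 kN at a=16/3 m (b=L-a=8/3):
  M_4 = Pa²(a+3b)(L-x)/L³ - Pa²b/L²  [x>a] = 14·(16/3)²·((16/3)+3·(8/3))·(8-(32/5))/8³ - 14·(16/3)²·(8/3)/8² = 0 kN·m
Superposition: M = Σ M_i = -56/125 kN·m ≈ -0.448000 kN·m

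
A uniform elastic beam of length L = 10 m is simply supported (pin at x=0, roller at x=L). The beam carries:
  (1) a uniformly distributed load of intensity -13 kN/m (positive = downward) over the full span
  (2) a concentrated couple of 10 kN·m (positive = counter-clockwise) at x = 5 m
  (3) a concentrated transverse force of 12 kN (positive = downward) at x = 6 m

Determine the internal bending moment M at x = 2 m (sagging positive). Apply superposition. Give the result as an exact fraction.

M(2) = -462/5 kN·m

Load 1 — uniform load w=-13 kN/m over full span:
  M_1 = wx(L-x)/2 = (-13)·2·(10-2)/2 = -104 kN·m
Load 2 — applied couple M₀=10 kN·m at a=5 m (b=L-a=5):
  M_2 = M₀x/L  [x≤a] = 10·2/10 = 2 kN·m
Load 3 — point force P=12 kN at a=6 m (b=L-a=4):
  M_3 = Pbx/L  [x≤a] = 12·4·2/10 = 48/5 kN·m
Superposition: M = Σ M_i = -462/5 kN·m ≈ -92.400000 kN·m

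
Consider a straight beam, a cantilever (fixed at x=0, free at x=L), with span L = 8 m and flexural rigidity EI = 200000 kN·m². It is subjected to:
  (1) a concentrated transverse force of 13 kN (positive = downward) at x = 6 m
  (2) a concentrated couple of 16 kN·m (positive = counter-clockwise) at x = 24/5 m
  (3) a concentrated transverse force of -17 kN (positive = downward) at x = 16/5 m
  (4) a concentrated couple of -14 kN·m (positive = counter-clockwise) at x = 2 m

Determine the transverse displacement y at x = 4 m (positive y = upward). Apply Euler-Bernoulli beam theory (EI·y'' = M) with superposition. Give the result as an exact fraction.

y(4) = -5813/6250000 m

Load 1 — point force P=13 kN at a=6 m (b=L-a=2):
  y_1 = -Px²(3a-x)/(6EI)  [x≤a] = -13·4²·(3·6-4)/(6·200000) = -91/37500 m
Load 2 — applied couple M₀=16 kN·m at a=24/5 m (b=L-a=16/5):
  y_2 = M₀x²/(2EI)  [x≤a] = 16·4²/(2·200000) = 2/3125 m
Load 3 — point force P=-17 kN at a=16/5 m (b=L-a=24/5):
  y_3 = -Pa²(3x-a)/(6EI)  [x>a] = -(-17)·(16/5)²·(3·4-(16/5))/(6·200000) = 1496/1171875 m
Load 4 — applied couple M₀=-14 kN·m at a=2 m (b=L-a=6):
  y_4 = M₀a(2x-a)/(2EI)  [x>a] = (-14)·2·(2·4-2)/(2·200000) = -21/50000 m
Superposition: y = Σ y_i = -5813/6250000 m ≈ -0.000930 m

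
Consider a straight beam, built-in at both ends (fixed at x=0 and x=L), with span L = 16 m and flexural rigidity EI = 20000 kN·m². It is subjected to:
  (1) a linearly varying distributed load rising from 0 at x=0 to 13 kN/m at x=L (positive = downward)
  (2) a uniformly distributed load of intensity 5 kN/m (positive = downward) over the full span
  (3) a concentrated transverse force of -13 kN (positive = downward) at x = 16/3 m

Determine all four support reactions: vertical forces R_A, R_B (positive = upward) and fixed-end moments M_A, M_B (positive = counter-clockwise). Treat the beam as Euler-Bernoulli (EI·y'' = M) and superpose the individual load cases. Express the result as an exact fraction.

R_A = 8312/135 kN, M_A = 25216/135 kN·m, R_B = 14773/135 kN, M_B = -34784/135 kN·m

Load 1 — triangular load w₀=13 kN/m (0→w₀ over full span):
  R_A = 3w₀L/20 = 3·13·16/20 = 156/5 kN
  M_A = w₀L²/30 = 13·16²/30 = 1664/15 kN·m
  R_B = 7w₀L/20 = 7·13·16/20 = 364/5 kN
  M_B = -w₀L²/20 = -13·16²/20 = -832/5 kN·m
Load 2 — uniform load w=5 kN/m over full span:
  R_A = wL/2 = 5·16/2 = 40 kN
  M_A = wL²/12 = 5·16²/12 = 320/3 kN·m
  R_B = wL/2 = 5·16/2 = 40 kN
  M_B = -wL²/12 = -5·16²/12 = -320/3 kN·m
Load 3 — point force P=-13 kN at a=16/3 m (b=L-a=32/3):
  R_A = Pb²(3a+b)/L³ = (-13)·(32/3)²·(3·(16/3)+(32/3))/16³ = -260/27 kN
  M_A = Pab²/L² = (-13)·(16/3)·(32/3)²/16² = -832/27 kN·m
  R_B = Pa²(a+3b)/L³ = (-13)·(16/3)²·((16/3)+3·(32/3))/16³ = -91/27 kN
  M_B = -Pa²b/L² = -(-13)·(16/3)²·(32/3)/16² = 416/27 kN·m
Superposition: R_A = 8312/135 kN, M_A = 25216/135 kN·m, R_B = 14773/135 kN, M_B = -34784/135 kN·m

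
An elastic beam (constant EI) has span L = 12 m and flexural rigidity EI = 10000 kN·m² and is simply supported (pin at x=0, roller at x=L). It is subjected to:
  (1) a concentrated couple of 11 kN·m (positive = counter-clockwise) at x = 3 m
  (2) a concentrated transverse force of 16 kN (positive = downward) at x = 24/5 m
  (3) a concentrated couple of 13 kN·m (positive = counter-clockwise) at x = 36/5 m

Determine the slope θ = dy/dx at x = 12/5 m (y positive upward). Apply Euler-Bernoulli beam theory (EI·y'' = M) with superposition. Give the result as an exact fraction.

θ(12/5) = -112443/10000000 rad

Load 1 — applied couple M₀=11 kN·m at a=3 m (b=L-a=9):
  θ_1 = (M₀x²/(2L)+C₁)/EI  [x≤a] with C₁=M₀(3b²-L²)/(6L)=121/8 = (11·(12/5)²/(2·12)+(121/8))/10000 = 3553/2000000 rad
Load 2 — point force P=16 kN at a=24/5 m (b=L-a=36/5):
  θ_2 = -Pb(L²-b²-3x²)/(6LEI)  [x≤a] = -16·(36/5)·(12²-(36/5)²-3·(12/5)²)/(6·12·10000) = -936/78125 rad
Load 3 — applied couple M₀=13 kN·m at a=36/5 m (b=L-a=24/5):
  θ_3 = (M₀x²/(2L)+C₁)/EI  [x≤a] with C₁=M₀(3b²-L²)/(6L)=-338/25 = (13·(12/5)²/(2·12)+(-338/25))/10000 = -13/12500 rad
Superposition: θ = Σ θ_i = -112443/10000000 rad ≈ -0.011244 rad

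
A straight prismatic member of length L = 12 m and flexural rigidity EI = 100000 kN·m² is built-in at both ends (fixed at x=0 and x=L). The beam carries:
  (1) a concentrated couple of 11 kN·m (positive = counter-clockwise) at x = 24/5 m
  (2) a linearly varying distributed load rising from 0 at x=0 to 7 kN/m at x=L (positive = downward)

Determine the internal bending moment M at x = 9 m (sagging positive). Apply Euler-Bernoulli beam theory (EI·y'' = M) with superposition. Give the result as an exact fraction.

M(9) = 1697/200 kN·m

Load 1 — applied couple M₀=11 kN·m at a=24/5 m (b=L-a=36/5):
  M_1 = R_Ax - M_A - M₀  [x>a] with R_A=33/25, M_A=33/25 = (33/25)·9 - (33/25) - 11 = -11/25 kN·m
Load 2 — triangular load w₀=7 kN/m (0→w₀ over full span):
  M_2 = 3w₀Lx/20 - w₀L²/30 - w₀x³/(6L) = 3·7·12·9/20 - 7·12²/30 - 7·9³/(6·12) = 357/40 kN·m
Superposition: M = Σ M_i = 1697/200 kN·m ≈ 8.485000 kN·m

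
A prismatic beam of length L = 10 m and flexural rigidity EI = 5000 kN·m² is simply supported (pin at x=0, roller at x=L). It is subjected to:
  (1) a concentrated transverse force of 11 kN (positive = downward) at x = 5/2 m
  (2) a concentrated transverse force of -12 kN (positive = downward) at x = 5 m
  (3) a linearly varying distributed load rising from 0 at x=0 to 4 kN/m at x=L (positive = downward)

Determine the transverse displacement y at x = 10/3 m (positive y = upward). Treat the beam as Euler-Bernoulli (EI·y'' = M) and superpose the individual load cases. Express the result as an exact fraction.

Load 1 — point force P=11 kN at a=5/2 m (b=L-a=15/2):
  y_1 = -Pa(L-x)(2Lx-a²-x²)/(6LEI)  [x>a] = -11·(5/2)·(10-(10/3))·(2·10·(10/3)-(5/2)²-(10/3)²)/(6·10·5000) = -781/25920 m
Load 2 — point force P=-12 kN at a=5 m (b=L-a=5):
  y_2 = -Pbx(L²-b²-x²)/(6LEI)  [x≤a] = -(-12)·5·(10/3)·(10²-5²-(10/3)²)/(6·10·5000) = 23/540 m
Load 3 — triangular load w₀=4 kN/m (0→w₀ over full span):
  y_3 = -w₀x(7L⁴-10L²x²+3x⁴)/(360LEI) = -4·(10/3)·(7·10⁴-10·10²·(10/3)²+3·(10/3)⁴)/(360·10·5000) = -32/729 m
Superposition: y = Σ y_i = -7333/233280 m ≈ -0.031434 m

y(10/3) = -7333/233280 m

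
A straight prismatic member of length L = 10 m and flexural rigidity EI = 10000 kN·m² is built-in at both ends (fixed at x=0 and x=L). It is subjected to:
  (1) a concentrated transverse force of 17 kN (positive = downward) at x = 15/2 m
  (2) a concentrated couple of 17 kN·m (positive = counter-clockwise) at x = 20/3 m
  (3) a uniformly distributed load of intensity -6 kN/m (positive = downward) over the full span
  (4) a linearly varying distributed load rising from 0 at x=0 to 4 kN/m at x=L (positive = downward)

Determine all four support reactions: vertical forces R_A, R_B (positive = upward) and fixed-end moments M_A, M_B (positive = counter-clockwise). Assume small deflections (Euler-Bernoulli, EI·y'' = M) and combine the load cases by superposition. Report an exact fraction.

R_A = -9157/480 kN, M_A = -737/32 kN·m, R_B = -1883/480 kN, M_B = 195/32 kN·m

Load 1 — point force P=17 kN at a=15/2 m (b=L-a=5/2):
  R_A = Pb²(3a+b)/L³ = 17·(5/2)²·(3·(15/2)+(5/2))/10³ = 85/32 kN
  M_A = Pab²/L² = 17·(15/2)·(5/2)²/10² = 255/32 kN·m
  R_B = Pa²(a+3b)/L³ = 17·(15/2)²·((15/2)+3·(5/2))/10³ = 459/32 kN
  M_B = -Pa²b/L² = -17·(15/2)²·(5/2)/10² = -765/32 kN·m
Load 2 — applied couple M₀=17 kN·m at a=20/3 m (b=L-a=10/3):
  R_A = 6M₀ab/L³ = 6·17·(20/3)·(10/3)/10³ = 34/15 kN
  M_A = M₀b(2a-b)/L² = 17·(10/3)·(2·(20/3)-(10/3))/10² = 17/3 kN·m
  R_B = -6M₀ab/L³ = -6·17·(20/3)·(10/3)/10³ = -34/15 kN
  M_B = M₀a(2b-a)/L² = 17·(20/3)·(2·(10/3)-(20/3))/10² = 0 kN·m
Load 3 — uniform load w=-6 kN/m over full span:
  R_A = wL/2 = (-6)·10/2 = -30 kN
  M_A = wL²/12 = (-6)·10²/12 = -50 kN·m
  R_B = wL/2 = (-6)·10/2 = -30 kN
  M_B = -wL²/12 = -(-6)·10²/12 = 50 kN·m
Load 4 — triangular load w₀=4 kN/m (0→w₀ over full span):
  R_A = 3w₀L/20 = 3·4·10/20 = 6 kN
  M_A = w₀L²/30 = 4·10²/30 = 40/3 kN·m
  R_B = 7w₀L/20 = 7·4·10/20 = 14 kN
  M_B = -w₀L²/20 = -4·10²/20 = -20 kN·m
Superposition: R_A = -9157/480 kN, M_A = -737/32 kN·m, R_B = -1883/480 kN, M_B = 195/32 kN·m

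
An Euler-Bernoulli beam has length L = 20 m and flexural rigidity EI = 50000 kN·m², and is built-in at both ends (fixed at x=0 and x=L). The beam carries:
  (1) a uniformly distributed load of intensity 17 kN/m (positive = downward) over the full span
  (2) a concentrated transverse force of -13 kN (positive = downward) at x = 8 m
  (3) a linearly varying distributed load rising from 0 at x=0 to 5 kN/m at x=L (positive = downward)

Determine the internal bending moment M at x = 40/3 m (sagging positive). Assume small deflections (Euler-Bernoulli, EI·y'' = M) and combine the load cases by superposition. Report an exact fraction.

M(40/3) = 441268/2025 kN·m

Load 1 — uniform load w=17 kN/m over full span:
  M_1 = wLx/2 - wL²/12 - wx²/2 = 17·20·(40/3)/2 - 17·20²/12 - 17·(40/3)²/2 = 1700/9 kN·m
Load 2 — point force P=-13 kN at a=8 m (b=L-a=12):
  M_2 = Pa²(a+3b)(L-x)/L³ - Pa²b/L²  [x>a] = (-13)·8²·(8+3·12)·(20-(40/3))/20³ - (-13)·8²·12/20² = -416/75 kN·m
Load 3 — triangular load w₀=5 kN/m (0→w₀ over full span):
  M_3 = 3w₀Lx/20 - w₀L²/30 - w₀x³/(6L) = 3·5·20·(40/3)/20 - 5·20²/30 - 5·(40/3)³/(6·20) = 2800/81 kN·m
Superposition: M = Σ M_i = 441268/2025 kN·m ≈ 217.910123 kN·m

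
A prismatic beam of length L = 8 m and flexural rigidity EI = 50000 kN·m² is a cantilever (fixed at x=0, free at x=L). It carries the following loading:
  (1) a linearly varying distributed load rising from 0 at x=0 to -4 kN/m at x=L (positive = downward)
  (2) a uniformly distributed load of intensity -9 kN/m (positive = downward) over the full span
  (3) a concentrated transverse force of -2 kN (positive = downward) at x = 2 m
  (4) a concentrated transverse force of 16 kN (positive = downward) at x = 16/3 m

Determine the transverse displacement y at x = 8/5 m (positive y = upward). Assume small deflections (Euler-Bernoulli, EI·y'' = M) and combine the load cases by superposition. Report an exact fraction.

Load 1 — triangular load w₀=-4 kN/m (0→w₀ over full span):
  y_1 = (w₀Lx³/12-w₀L²x²/6-w₀x⁵/(120L))/EI = ((-4)·8·(8/5)³/12-(-4)·8²·(8/5)²/6-(-4)·(8/5)⁵/(120·8))/50000 = 288128/146484375 m
Load 2 — uniform load w=-9 kN/m over full span:
  y_2 = -wx²(x²-4Lx+6L²)/(24EI) = -(-9)·(8/5)²·((8/5)²-4·8·(8/5)+6·8²)/(24·50000) = 12576/1953125 m
Load 3 — point force P=-2 kN at a=2 m (b=L-a=6):
  y_3 = -Px²(3a-x)/(6EI)  [x≤a] = -(-2)·(8/5)²·(3·2-(8/5))/(6·50000) = 88/1171875 m
Load 4 — point force P=16 kN at a=16/3 m (b=L-a=8/3):
  y_4 = -Px²(3a-x)/(6EI)  [x≤a] = -16·(8/5)²·(3·(16/3)-(8/5))/(6·50000) = -768/390625 m
Superposition: y = Σ y_i = 954328/146484375 m ≈ 0.006515 m

y(8/5) = 954328/146484375 m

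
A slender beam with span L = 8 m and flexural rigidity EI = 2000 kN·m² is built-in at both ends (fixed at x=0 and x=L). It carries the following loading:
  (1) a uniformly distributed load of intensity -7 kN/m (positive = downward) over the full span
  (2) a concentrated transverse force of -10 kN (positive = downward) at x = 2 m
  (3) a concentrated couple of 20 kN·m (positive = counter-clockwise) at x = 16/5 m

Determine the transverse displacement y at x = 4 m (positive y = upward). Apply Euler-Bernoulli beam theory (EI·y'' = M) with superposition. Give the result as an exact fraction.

Load 1 — uniform load w=-7 kN/m over full span:
  y_1 = -wx²(L-x)²/(24EI) = -(-7)·4²·(8-4)²/(24·2000) = 14/375 m
Load 2 — point force P=-10 kN at a=2 m (b=L-a=6):
  y_2 = -Pa²(L-x)²(3bL-(3b+a)(L-x))/(6L³EI)  [x>a] = -(-10)·2²·(8-4)²·(3·6·8-(3·6+2)·(8-4))/(6·8³·2000) = 1/150 m
Load 3 — applied couple M₀=20 kN·m at a=16/5 m (b=L-a=24/5):
  y_3 = (R_Ax³/6 - M_Ax²/2 - M₀(x-a)²/2)/EI  [x>a] with R_A=18/5, M_A=12/5 = ((18/5)·4³/6 - (12/5)·4²/2 - 20·(4-(16/5))²/2)/2000 = 4/625 m
Superposition: y = Σ y_i = 63/1250 m ≈ 0.050400 m

y(4) = 63/1250 m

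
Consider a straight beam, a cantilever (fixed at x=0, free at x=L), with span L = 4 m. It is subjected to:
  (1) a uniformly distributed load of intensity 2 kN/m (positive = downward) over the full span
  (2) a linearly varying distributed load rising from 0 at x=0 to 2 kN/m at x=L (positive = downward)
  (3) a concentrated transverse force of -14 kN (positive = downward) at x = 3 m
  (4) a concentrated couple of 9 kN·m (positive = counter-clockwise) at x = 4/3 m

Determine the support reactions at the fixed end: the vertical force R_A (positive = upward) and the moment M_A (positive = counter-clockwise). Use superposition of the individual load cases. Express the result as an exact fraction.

Load 1 — uniform load w=2 kN/m over full span:
  R_A = wL = 2·4 = 8 kN
  M_A = wL²/2 = 2·4²/2 = 16 kN·m
Load 2 — triangular load w₀=2 kN/m (0→w₀ over full span):
  R_A = w₀L/2 = 2·4/2 = 4 kN
  M_A = w₀L²/3 = 2·4²/3 = 32/3 kN·m
Load 3 — point force P=-14 kN at a=3 m (b=L-a=1):
  R_A = P = (-14) = -14 kN
  M_A = Pa = (-14)·3 = -42 kN·m
Load 4 — applied couple M₀=9 kN·m at a=4/3 m (b=L-a=8/3):
  R_A = 0 kN
  M_A = -M₀ = -9 kN·m
Superposition: R_A = -2 kN, M_A = -73/3 kN·m

R_A = -2 kN, M_A = -73/3 kN·m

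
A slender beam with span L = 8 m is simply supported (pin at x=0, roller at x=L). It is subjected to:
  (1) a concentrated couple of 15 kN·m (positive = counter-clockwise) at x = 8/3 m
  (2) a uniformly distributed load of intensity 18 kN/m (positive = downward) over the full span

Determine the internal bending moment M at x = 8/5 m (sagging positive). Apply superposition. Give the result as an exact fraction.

Load 1 — applied couple M₀=15 kN·m at a=8/3 m (b=L-a=16/3):
  M_1 = M₀x/L  [x≤a] = 15·(8/5)/8 = 3 kN·m
Load 2 — uniform load w=18 kN/m over full span:
  M_2 = wx(L-x)/2 = 18·(8/5)·(8-(8/5))/2 = 2304/25 kN·m
Superposition: M = Σ M_i = 2379/25 kN·m ≈ 95.160000 kN·m

M(8/5) = 2379/25 kN·m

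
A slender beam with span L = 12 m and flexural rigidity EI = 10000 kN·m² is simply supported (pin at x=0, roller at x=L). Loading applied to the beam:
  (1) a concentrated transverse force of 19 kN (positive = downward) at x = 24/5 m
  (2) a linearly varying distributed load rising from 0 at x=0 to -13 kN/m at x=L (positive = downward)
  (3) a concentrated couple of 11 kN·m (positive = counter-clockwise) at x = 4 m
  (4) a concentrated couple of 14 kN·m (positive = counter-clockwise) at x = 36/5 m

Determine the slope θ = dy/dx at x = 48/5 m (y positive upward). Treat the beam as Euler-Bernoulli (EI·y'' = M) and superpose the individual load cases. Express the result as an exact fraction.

Load 1 — point force P=19 kN at a=24/5 m (b=L-a=36/5):
  θ_1 = -Pa(2L²-6Lx+3x²+a²)/(6LEI)  [x>a] = -19·(24/5)·(2·12²-6·12·(48/5)+3·(48/5)²+(24/5)²)/(6·12·10000) = 1026/78125 rad
Load 2 — triangular load w₀=-13 kN/m (0→w₀ over full span):
  θ_2 = -w₀(7L⁴-30L²x²+15x⁴)/(360LEI) = -(-13)·(7·12⁴-30·12²·(48/5)²+15·(48/5)⁴)/(360·12·10000) = -29523/781250 rad
Load 3 — applied couple M₀=11 kN·m at a=4 m (b=L-a=8):
  θ_3 = (M₀x²/(2L)-M₀(x-a)+C₁)/EI  [x>a] with C₁=M₀(3b²-L²)/(6L)=22/3 = (11·(48/5)²/(2·12)-11·((48/5)-4)+(22/3))/10000 = -451/375000 rad
Load 4 — applied couple M₀=14 kN·m at a=36/5 m (b=L-a=24/5):
  θ_4 = (M₀x²/(2L)-M₀(x-a)+C₁)/EI  [x>a] with C₁=M₀(3b²-L²)/(6L)=-364/25 = (14·(48/5)²/(2·12)-14·((48/5)-(36/5))+(-364/25))/10000 = 7/12500 rad
Superposition: θ = Σ θ_i = -237181/9375000 rad ≈ -0.025299 rad

θ(48/5) = -237181/9375000 rad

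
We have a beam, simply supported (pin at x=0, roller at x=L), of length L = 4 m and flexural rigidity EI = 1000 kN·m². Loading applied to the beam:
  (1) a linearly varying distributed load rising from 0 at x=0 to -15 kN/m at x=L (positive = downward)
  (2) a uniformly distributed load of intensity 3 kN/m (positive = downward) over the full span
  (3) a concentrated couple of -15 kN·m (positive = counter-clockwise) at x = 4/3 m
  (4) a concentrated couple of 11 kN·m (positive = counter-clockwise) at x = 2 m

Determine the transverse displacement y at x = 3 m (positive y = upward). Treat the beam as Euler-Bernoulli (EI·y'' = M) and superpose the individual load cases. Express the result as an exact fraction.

Load 1 — triangular load w₀=-15 kN/m (0→w₀ over full span):
  y_1 = -w₀x(7L⁴-10L²x²+3x⁴)/(360LEI) = -(-15)·3·(7·4⁴-10·4²·3²+3·3⁴)/(360·4·1000) = 119/6400 m
Load 2 — uniform load w=3 kN/m over full span:
  y_2 = -wx(L³-2Lx²+x³)/(24EI) = -3·3·(4³-2·4·3²+3³)/(24·1000) = -57/8000 m
Load 3 — applied couple M₀=-15 kN·m at a=4/3 m (b=L-a=8/3):
  y_3 = (M₀x³/(6L)-M₀(x-a)²/2+C₁x)/EI  [x>a] with C₁=M₀(3b²-L²)/(6L)=-10/3 = ((-15)·3³/(6·4)-(-15)·(3-(4/3))²/2+(-10/3)·3)/1000 = -29/4800 m
Load 4 — applied couple M₀=11 kN·m at a=2 m (b=L-a=2):
  y_4 = (M₀x³/(6L)-M₀(x-a)²/2+C₁x)/EI  [x>a] with C₁=M₀(3b²-L²)/(6L)=-11/6 = (11·3³/(6·4)-11·(3-2)²/2+(-11/6)·3)/1000 = 11/8000 m
Superposition: y = Σ y_i = 653/96000 m ≈ 0.006802 m

y(3) = 653/96000 m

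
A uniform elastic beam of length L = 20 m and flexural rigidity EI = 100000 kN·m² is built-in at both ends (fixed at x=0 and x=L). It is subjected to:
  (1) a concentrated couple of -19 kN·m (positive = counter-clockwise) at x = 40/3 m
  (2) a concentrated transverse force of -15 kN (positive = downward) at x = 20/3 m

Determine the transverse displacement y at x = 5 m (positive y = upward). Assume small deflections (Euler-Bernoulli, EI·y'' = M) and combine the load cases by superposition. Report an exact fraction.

y(5) = 407/108000 m

Load 1 — applied couple M₀=-19 kN·m at a=40/3 m (b=L-a=20/3):
  y_1 = (R_Ax³/6 - M_Ax²/2)/EI  [x≤a] with R_A=-19/15, M_A=-19/3 = ((-19/15)·5³/6 - (-19/3)·5²/2)/100000 = 19/36000 m
Load 2 — point force P=-15 kN at a=20/3 m (b=L-a=40/3):
  y_2 = -Pb²x²(3aL-(3a+b)x)/(6L³EI)  [x≤a] = -(-15)·(40/3)²·5²·(3·(20/3)·20-(3·(20/3)+(40/3))·5)/(6·20³·100000) = 7/2160 m
Superposition: y = Σ y_i = 407/108000 m ≈ 0.003769 m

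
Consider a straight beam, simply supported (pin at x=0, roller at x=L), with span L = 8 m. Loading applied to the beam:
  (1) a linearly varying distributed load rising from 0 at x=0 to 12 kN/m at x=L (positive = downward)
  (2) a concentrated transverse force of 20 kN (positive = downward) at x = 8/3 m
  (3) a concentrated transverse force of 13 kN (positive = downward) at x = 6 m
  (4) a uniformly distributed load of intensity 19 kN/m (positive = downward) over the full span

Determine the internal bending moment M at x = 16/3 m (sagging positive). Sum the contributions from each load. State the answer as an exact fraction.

Load 1 — triangular load w₀=12 kN/m (0→w₀ over full span):
  M_1 = w₀Lx/6 - w₀x³/(6L) = 12·8·(16/3)/6 - 12·(16/3)³/(6·8) = 1280/27 kN·m
Load 2 — point force P=20 kN at a=8/3 m (b=L-a=16/3):
  M_2 = Pa(L-x)/L  [x>a] = 20·(8/3)·(8-(16/3))/8 = 160/9 kN·m
Load 3 — point force P=13 kN at a=6 m (b=L-a=2):
  M_3 = Pbx/L  [x≤a] = 13·2·(16/3)/8 = 52/3 kN·m
Load 4 — uniform load w=19 kN/m over full span:
  M_4 = wx(L-x)/2 = 19·(16/3)·(8-(16/3))/2 = 1216/9 kN·m
Superposition: M = Σ M_i = 5876/27 kN·m ≈ 217.629630 kN·m

M(16/3) = 5876/27 kN·m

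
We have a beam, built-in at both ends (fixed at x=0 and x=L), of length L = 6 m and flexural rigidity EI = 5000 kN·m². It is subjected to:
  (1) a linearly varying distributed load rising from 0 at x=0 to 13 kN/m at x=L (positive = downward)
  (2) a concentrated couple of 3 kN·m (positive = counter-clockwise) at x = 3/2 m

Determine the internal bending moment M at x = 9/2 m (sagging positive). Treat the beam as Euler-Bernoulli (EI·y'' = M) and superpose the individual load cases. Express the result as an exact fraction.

M(9/2) = 339/80 kN·m

Load 1 — triangular load w₀=13 kN/m (0→w₀ over full span):
  M_1 = 3w₀Lx/20 - w₀L²/30 - w₀x³/(6L) = 3·13·6·(9/2)/20 - 13·6²/30 - 13·(9/2)³/(6·6) = 663/160 kN·m
Load 2 — applied couple M₀=3 kN·m at a=3/2 m (b=L-a=9/2):
  M_2 = R_Ax - M_A - M₀  [x>a] with R_A=9/16, M_A=-9/16 = (9/16)·(9/2) - (-9/16) - 3 = 3/32 kN·m
Superposition: M = Σ M_i = 339/80 kN·m ≈ 4.237500 kN·m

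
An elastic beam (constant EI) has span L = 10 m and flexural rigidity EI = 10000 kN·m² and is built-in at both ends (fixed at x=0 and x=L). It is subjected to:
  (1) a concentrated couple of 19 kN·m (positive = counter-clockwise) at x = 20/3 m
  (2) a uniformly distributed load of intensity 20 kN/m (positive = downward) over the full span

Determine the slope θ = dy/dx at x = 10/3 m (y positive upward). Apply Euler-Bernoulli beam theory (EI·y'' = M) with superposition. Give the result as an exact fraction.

Load 1 — applied couple M₀=19 kN·m at a=20/3 m (b=L-a=10/3):
  θ_1 = (R_Ax²/2 - M_Ax)/EI  [x≤a] with R_A=38/15, M_A=19/3 = ((38/15)·(10/3)²/2 - (19/3)·(10/3))/10000 = -19/27000 rad
Load 2 — uniform load w=20 kN/m over full span:
  θ_2 = -wx(L-x)(L-2x)/(12EI) = -20·(10/3)·(10-(10/3))·(10-2·(10/3))/(12·10000) = -1/81 rad
Superposition: θ = Σ θ_i = -1057/81000 rad ≈ -0.013049 rad

θ(10/3) = -1057/81000 rad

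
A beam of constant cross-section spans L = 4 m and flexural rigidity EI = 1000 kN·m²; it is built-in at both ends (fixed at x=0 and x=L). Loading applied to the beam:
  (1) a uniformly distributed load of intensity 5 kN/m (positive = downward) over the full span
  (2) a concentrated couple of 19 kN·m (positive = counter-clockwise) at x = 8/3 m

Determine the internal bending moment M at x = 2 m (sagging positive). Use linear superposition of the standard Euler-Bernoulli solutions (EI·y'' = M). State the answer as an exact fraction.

M(2) = 29/3 kN·m

Load 1 — uniform load w=5 kN/m over full span:
  M_1 = wLx/2 - wL²/12 - wx²/2 = 5·4·2/2 - 5·4²/12 - 5·2²/2 = 10/3 kN·m
Load 2 — applied couple M₀=19 kN·m at a=8/3 m (b=L-a=4/3):
  M_2 = R_Ax - M_A  [x≤a] with R_A=19/3, M_A=19/3 = (19/3)·2 - (19/3) = 19/3 kN·m
Superposition: M = Σ M_i = 29/3 kN·m ≈ 9.666667 kN·m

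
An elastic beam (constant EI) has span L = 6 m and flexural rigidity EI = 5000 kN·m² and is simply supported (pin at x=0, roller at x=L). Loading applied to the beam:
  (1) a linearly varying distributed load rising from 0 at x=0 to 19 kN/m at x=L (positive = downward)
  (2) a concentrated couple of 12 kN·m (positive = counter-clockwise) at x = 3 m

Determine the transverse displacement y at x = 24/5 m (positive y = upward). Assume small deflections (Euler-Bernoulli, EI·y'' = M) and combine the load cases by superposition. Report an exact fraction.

y(24/5) = -758187/39062500 m

Load 1 — triangular load w₀=19 kN/m (0→w₀ over full span):
  y_1 = -w₀x(7L⁴-10L²x²+3x⁴)/(360LEI) = -19·(24/5)·(7·6⁴-10·6²·(24/5)²+3·(24/5)⁴)/(360·6·5000) = -195453/9765625 m
Load 2 — applied couple M₀=12 kN·m at a=3 m (b=L-a=3):
  y_2 = (M₀x³/(6L)-M₀(x-a)²/2+C₁x)/EI  [x>a] with C₁=M₀(3b²-L²)/(6L)=-3 = (12·(24/5)³/(6·6)-12·((24/5)-3)²/2+(-3)·(24/5))/5000 = 189/312500 m
Superposition: y = Σ y_i = -758187/39062500 m ≈ -0.019410 m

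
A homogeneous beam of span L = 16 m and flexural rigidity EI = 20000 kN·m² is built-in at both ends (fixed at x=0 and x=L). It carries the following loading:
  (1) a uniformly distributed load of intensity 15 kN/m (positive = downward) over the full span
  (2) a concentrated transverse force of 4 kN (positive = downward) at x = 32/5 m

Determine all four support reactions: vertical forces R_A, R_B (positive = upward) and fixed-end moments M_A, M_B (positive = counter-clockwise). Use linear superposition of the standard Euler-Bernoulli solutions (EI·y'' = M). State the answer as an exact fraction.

R_A = 15324/125 kN, M_A = 41152/125 kN·m, R_B = 15176/125 kN, M_B = -40768/125 kN·m

Load 1 — uniform load w=15 kN/m over full span:
  R_A = wL/2 = 15·16/2 = 120 kN
  M_A = wL²/12 = 15·16²/12 = 320 kN·m
  R_B = wL/2 = 15·16/2 = 120 kN
  M_B = -wL²/12 = -15·16²/12 = -320 kN·m
Load 2 — point force P=4 kN at a=32/5 m (b=L-a=48/5):
  R_A = Pb²(3a+b)/L³ = 4·(48/5)²·(3·(32/5)+(48/5))/16³ = 324/125 kN
  M_A = Pab²/L² = 4·(32/5)·(48/5)²/16² = 1152/125 kN·m
  R_B = Pa²(a+3b)/L³ = 4·(32/5)²·((32/5)+3·(48/5))/16³ = 176/125 kN
  M_B = -Pa²b/L² = -4·(32/5)²·(48/5)/16² = -768/125 kN·m
Superposition: R_A = 15324/125 kN, M_A = 41152/125 kN·m, R_B = 15176/125 kN, M_B = -40768/125 kN·m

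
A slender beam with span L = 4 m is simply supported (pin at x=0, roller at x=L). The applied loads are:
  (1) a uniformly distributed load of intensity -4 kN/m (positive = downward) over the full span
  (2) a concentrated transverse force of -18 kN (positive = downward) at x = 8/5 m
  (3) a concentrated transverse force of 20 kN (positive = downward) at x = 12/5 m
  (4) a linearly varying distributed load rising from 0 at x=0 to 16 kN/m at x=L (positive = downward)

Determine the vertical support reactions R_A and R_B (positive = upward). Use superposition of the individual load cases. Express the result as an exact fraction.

Load 1 — uniform load w=-4 kN/m over full span:
  R_A = wL/2 = (-4)·4/2 = -8 kN
  R_B = wL/2 = (-4)·4/2 = -8 kN
Load 2 — point force P=-18 kN at a=8/5 m (b=L-a=12/5):
  R_A = Pb/L = (-18)·(12/5)/4 = -54/5 kN
  R_B = Pa/L = (-18)·(8/5)/4 = -36/5 kN
Load 3 — point force P=20 kN at a=12/5 m (b=L-a=8/5):
  R_A = Pb/L = 20·(8/5)/4 = 8 kN
  R_B = Pa/L = 20·(12/5)/4 = 12 kN
Load 4 — triangular load w₀=16 kN/m (0→w₀ over full span):
  R_A = w₀L/6 = 16·4/6 = 32/3 kN
  R_B = w₀L/3 = 16·4/3 = 64/3 kN
Superposition: R_A = -2/15 kN, R_B = 272/15 kN

R_A = -2/15 kN, R_B = 272/15 kN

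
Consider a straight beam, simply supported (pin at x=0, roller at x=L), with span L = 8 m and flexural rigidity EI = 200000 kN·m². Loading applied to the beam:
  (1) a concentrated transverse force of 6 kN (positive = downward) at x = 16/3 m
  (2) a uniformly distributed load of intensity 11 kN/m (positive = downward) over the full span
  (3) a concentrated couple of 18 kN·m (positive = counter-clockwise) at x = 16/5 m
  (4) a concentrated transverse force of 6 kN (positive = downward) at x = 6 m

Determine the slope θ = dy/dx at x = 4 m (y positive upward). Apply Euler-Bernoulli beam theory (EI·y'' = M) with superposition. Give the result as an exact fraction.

Load 1 — point force P=6 kN at a=16/3 m (b=L-a=8/3):
  θ_1 = -Pb(L²-b²-3x²)/(6LEI)  [x≤a] = -6·(8/3)·(8²-(8/3)²-3·4²)/(6·8·200000) = -1/67500 rad
Load 2 — uniform load w=11 kN/m over full span:
  θ_2 = -w(L³-6Lx²+4x³)/(24EI) = -11·(8³-6·8·4²+4·4³)/(24·200000) = 0 rad
Load 3 — applied couple M₀=18 kN·m at a=16/5 m (b=L-a=24/5):
  θ_3 = (M₀x²/(2L)-M₀(x-a)+C₁)/EI  [x>a] with C₁=M₀(3b²-L²)/(6L)=48/25 = (18·4²/(2·8)-18·(4-(16/5))+(48/25))/200000 = 69/2500000 rad
Load 4 — point force P=6 kN at a=6 m (b=L-a=2):
  θ_4 = -Pb(L²-b²-3x²)/(6LEI)  [x≤a] = -6·2·(8²-2²-3·4²)/(6·8·200000) = -3/200000 rad
Superposition: θ = Σ θ_i = -299/135000000 rad ≈ -0.000002 rad

θ(4) = -299/135000000 rad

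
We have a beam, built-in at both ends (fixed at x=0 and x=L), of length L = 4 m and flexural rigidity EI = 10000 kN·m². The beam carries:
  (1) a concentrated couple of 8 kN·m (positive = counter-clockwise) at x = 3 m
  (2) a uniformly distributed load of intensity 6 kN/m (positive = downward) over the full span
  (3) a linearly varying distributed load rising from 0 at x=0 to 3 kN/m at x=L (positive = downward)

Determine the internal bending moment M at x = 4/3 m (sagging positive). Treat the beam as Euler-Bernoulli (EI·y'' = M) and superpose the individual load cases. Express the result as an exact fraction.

Load 1 — applied couple M₀=8 kN·m at a=3 m (b=L-a=1):
  M_1 = R_Ax - M_A  [x≤a] with R_A=9/4, M_A=5/2 = (9/4)·(4/3) - (5/2) = 1/2 kN·m
Load 2 — uniform load w=6 kN/m over full span:
  M_2 = wLx/2 - wL²/12 - wx²/2 = 6·4·(4/3)/2 - 6·4²/12 - 6·(4/3)²/2 = 8/3 kN·m
Load 3 — triangular load w₀=3 kN/m (0→w₀ over full span):
  M_3 = 3w₀Lx/20 - w₀L²/30 - w₀x³/(6L) = 3·3·4·(4/3)/20 - 3·4²/30 - 3·(4/3)³/(6·4) = 68/135 kN·m
Superposition: M = Σ M_i = 991/270 kN·m ≈ 3.670370 kN·m

M(4/3) = 991/270 kN·m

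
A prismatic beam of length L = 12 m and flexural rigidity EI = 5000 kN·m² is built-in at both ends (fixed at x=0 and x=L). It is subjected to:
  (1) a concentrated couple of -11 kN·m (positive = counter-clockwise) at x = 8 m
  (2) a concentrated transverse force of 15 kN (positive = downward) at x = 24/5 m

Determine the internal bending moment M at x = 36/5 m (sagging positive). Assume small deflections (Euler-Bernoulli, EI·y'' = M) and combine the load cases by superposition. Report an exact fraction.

M(36/5) = 1099/375 kN·m

Load 1 — applied couple M₀=-11 kN·m at a=8 m (b=L-a=4):
  M_1 = R_Ax - M_A  [x≤a] with R_A=-11/9, M_A=-11/3 = (-11/9)·(36/5) - (-11/3) = -77/15 kN·m
Load 2 — point force P=15 kN at a=24/5 m (b=L-a=36/5):
  M_2 = Pa²(a+3b)(L-x)/L³ - Pa²b/L²  [x>a] = 15·(24/5)²·((24/5)+3·(36/5))·(12-(36/5))/12³ - 15·(24/5)²·(36/5)/12² = 1008/125 kN·m
Superposition: M = Σ M_i = 1099/375 kN·m ≈ 2.930667 kN·m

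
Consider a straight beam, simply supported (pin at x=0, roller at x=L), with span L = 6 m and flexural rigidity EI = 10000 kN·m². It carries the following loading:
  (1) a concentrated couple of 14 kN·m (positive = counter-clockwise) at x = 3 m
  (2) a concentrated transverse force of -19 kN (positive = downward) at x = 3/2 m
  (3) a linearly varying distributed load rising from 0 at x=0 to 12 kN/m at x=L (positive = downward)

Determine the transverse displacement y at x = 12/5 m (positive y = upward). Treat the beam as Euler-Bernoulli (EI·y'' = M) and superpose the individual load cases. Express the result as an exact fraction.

y(12/5) = -9602901/2500000000 m

Load 1 — applied couple M₀=14 kN·m at a=3 m (b=L-a=3):
  y_1 = (M₀x³/(6L)+C₁x)/EI  [x≤a] with C₁=M₀(3b²-L²)/(6L)=-7/2 = (14·(12/5)³/(6·6)+(-7/2)·(12/5))/10000 = -189/625000 m
Load 2 — point force P=-19 kN at a=3/2 m (b=L-a=9/2):
  y_2 = -Pa(L-x)(2Lx-a²-x²)/(6LEI)  [x>a] = -(-19)·(3/2)·(6-(12/5))·(2·6·(12/5)-(3/2)²-(12/5)²)/(6·6·10000) = 118503/20000000 m
Load 3 — triangular load w₀=12 kN/m (0→w₀ over full span):
  y_3 = -w₀x(7L⁴-10L²x²+3x⁴)/(360LEI) = -12·(12/5)·(7·6⁴-10·6²·(12/5)²+3·(12/5)⁴)/(360·6·10000) = -92421/9765625 m
Superposition: y = Σ y_i = -9602901/2500000000 m ≈ -0.003841 m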